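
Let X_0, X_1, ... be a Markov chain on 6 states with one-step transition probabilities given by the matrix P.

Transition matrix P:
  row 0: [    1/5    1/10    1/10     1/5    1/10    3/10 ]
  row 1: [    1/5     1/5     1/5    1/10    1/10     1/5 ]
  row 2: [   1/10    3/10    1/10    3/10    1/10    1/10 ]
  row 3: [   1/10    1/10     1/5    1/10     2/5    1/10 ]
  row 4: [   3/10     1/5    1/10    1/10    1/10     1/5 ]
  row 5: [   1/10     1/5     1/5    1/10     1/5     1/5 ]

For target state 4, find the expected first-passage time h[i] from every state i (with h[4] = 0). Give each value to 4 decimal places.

h = [5.9272, 6.1379, 5.8907, 4.3769, 0.0000, 5.5452]

First-step conditioning: h[4] = 0; for i ≠ 4, h[i] = 1 + Σ_k P[i][k]·h[k].
  h[0] = 1 + 1/5·h[0] + 1/10·h[1] + 1/10·h[2] + 1/5·h[3] + 3/10·h[5]
  h[1] = 1 + 1/5·h[0] + 1/5·h[1] + 1/5·h[2] + 1/10·h[3] + 1/5·h[5]
  h[2] = 1 + 1/10·h[0] + 3/10·h[1] + 1/10·h[2] + 3/10·h[3] + 1/10·h[5]
  h[3] = 1 + 1/10·h[0] + 1/10·h[1] + 1/5·h[2] + 1/10·h[3] + 1/10·h[5]
  h[5] = 1 + 1/10·h[0] + 1/5·h[1] + 1/5·h[2] + 1/10·h[3] + 1/5·h[5]
Solving the 5×5 linear system over states ≠ 4 gives exactly h = [53600/9043, 55505/9043, 53270/9043, 39580/9043, 0, 50145/9043] (h[4] = 0 is the target).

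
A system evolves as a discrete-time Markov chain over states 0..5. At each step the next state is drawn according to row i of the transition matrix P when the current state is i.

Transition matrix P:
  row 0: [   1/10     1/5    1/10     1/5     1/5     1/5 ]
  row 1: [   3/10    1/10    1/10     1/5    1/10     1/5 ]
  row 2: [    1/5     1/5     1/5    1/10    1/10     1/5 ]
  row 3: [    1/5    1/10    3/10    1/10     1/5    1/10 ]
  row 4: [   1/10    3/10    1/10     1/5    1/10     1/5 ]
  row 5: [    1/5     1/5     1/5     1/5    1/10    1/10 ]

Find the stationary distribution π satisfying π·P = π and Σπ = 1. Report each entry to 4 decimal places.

Balance equations π_j = Σ_i π_i·P[i][j]:
  π_0 = 1/10·π_0 + 3/10·π_1 + 1/5·π_2 + 1/5·π_3 + 1/10·π_4 + 1/5·π_5
  π_1 = 1/5·π_0 + 1/10·π_1 + 1/5·π_2 + 1/10·π_3 + 3/10·π_4 + 1/5·π_5
  π_2 = 1/10·π_0 + 1/10·π_1 + 1/5·π_2 + 3/10·π_3 + 1/10·π_4 + 1/5·π_5
  π_3 = 1/5·π_0 + 1/5·π_1 + 1/10·π_2 + 1/10·π_3 + 1/5·π_4 + 1/5·π_5
  π_4 = 1/5·π_0 + 1/10·π_1 + 1/10·π_2 + 1/5·π_3 + 1/10·π_4 + 1/10·π_5
  normalize: π_0 + π_1 + π_2 + π_3 + π_4 + π_5 = 1
Solving the linear system gives exactly π = [34/183, 131/732, 1/6, 1/6, 33/244, 1/6].

π = [0.1858, 0.1790, 0.1667, 0.1667, 0.1352, 0.1667]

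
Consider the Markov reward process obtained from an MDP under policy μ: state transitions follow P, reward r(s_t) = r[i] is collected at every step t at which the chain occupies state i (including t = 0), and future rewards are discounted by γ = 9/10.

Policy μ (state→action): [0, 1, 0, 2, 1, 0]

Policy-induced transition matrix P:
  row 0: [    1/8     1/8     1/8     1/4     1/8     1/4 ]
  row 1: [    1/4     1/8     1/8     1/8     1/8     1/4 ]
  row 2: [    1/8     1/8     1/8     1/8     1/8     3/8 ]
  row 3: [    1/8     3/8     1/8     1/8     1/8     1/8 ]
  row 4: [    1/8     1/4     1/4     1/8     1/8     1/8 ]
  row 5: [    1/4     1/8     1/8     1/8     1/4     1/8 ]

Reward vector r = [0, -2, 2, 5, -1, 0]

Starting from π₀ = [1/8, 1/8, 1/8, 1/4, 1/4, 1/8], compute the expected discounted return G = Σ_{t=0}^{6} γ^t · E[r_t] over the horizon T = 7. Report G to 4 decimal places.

t=0: π = [0.1250, 0.1250, 0.1250, 0.2500, 0.2500, 0.1250], E[r] = 1.0000, γ^t·E[r] = 1.000000, running G = 1.000000
t=1: π = [0.1563, 0.2188, 0.1563, 0.1406, 0.1406, 0.1875], E[r] = 0.4375, γ^t·E[r] = 0.393750, running G = 1.393750
t=2: π = [0.1758, 0.1777, 0.1426, 0.1445, 0.1484, 0.2109], E[r] = 0.5039, γ^t·E[r] = 0.408164, running G = 1.801914
t=3: π = [0.1736, 0.1797, 0.1436, 0.1470, 0.1514, 0.2048], E[r] = 0.5112, γ^t·E[r] = 0.372687, running G = 2.174601
t=4: π = [0.1731, 0.1807, 0.1439, 0.1467, 0.1506, 0.2050], E[r] = 0.5094, γ^t·E[r] = 0.334217, running G = 2.508818
t=5: π = [0.1732, 0.1805, 0.1438, 0.1466, 0.1506, 0.2052], E[r] = 0.5092, γ^t·E[r] = 0.300669, running G = 2.809487
t=6: π = [0.1732, 0.1805, 0.1438, 0.1467, 0.1506, 0.2052], E[r] = 0.5093, γ^t·E[r] = 0.270659, running G = 3.080146

G = 3.0801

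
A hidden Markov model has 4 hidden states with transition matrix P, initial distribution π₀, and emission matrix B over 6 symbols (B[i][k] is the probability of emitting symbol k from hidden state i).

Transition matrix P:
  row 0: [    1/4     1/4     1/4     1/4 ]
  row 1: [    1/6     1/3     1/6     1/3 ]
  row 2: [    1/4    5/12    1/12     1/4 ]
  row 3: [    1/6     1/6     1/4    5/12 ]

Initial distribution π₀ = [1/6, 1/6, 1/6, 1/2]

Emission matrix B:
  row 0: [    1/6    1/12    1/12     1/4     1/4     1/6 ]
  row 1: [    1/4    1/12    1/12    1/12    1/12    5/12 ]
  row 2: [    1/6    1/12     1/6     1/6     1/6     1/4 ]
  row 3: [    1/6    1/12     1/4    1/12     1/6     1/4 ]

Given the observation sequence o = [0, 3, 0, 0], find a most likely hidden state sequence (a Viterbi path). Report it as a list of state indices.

t=0: δ = [2.778e-02, 4.167e-02, 2.778e-02, 8.333e-02]  (obs o_0=0)
t=1: δ = [3.472e-03, 1.157e-03, 3.472e-03, 2.894e-03]  ψ = [3, 1, 3, 3]  (obs o_1=3)
t=2: δ = [1.447e-04, 3.617e-04, 1.447e-04, 2.009e-04]  ψ = [0, 2, 0, 3]  (obs o_2=0)
t=3: δ = [1.005e-05, 3.014e-05, 1.005e-05, 2.009e-05]  ψ = [1, 1, 1, 1]  (obs o_3=0)
backtrack: best end state = 1; path = [3, 2, 1, 1]

path = [3, 2, 1, 1]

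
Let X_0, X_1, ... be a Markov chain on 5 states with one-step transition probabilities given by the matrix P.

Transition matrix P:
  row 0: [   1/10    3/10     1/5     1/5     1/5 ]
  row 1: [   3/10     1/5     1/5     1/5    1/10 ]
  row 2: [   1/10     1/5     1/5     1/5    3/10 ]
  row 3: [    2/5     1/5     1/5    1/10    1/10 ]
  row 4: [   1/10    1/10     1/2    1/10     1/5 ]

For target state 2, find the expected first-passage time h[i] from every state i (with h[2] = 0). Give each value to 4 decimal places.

First-step conditioning: h[2] = 0; for i ≠ 2, h[i] = 1 + Σ_k P[i][k]·h[k].
  h[0] = 1 + 1/10·h[0] + 3/10·h[1] + 1/5·h[3] + 1/5·h[4]
  h[1] = 1 + 3/10·h[0] + 1/5·h[1] + 1/5·h[3] + 1/10·h[4]
  h[3] = 1 + 2/5·h[0] + 1/5·h[1] + 1/10·h[3] + 1/10·h[4]
  h[4] = 1 + 1/10·h[0] + 1/10·h[1] + 1/10·h[3] + 1/5·h[4]
Solving the 4×4 linear system over states ≠ 2 gives exactly h = [11780/2923, 12110/2923, 0, 12080/2923, 8150/2923] (h[2] = 0 is the target).

h = [4.0301, 4.1430, 0.0000, 4.1327, 2.7882]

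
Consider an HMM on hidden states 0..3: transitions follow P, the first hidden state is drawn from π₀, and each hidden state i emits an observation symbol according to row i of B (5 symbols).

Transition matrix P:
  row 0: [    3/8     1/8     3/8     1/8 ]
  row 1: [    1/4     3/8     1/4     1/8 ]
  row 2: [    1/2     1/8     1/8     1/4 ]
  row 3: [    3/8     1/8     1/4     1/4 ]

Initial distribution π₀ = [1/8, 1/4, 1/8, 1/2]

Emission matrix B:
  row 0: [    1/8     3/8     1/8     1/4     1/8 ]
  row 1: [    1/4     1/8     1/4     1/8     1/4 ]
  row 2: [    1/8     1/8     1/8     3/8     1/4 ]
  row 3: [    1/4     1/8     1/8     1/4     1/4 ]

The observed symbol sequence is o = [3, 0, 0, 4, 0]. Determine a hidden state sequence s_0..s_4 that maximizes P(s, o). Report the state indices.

path = [3, 1, 1, 1, 1]

t=0: δ = [3.125e-02, 3.125e-02, 4.688e-02, 1.250e-01]  (obs o_0=3)
t=1: δ = [5.859e-03, 3.906e-03, 3.906e-03, 7.812e-03]  ψ = [3, 3, 3, 3]  (obs o_1=0)
t=2: δ = [3.662e-04, 3.662e-04, 2.747e-04, 4.883e-04]  ψ = [3, 1, 0, 3]  (obs o_2=0)
t=3: δ = [2.289e-05, 3.433e-05, 3.433e-05, 3.052e-05]  ψ = [3, 1, 0, 3]  (obs o_3=4)
t=4: δ = [2.146e-06, 3.219e-06, 1.073e-06, 2.146e-06]  ψ = [2, 1, 0, 2]  (obs o_4=0)
backtrack: best end state = 1; path = [3, 1, 1, 1, 1]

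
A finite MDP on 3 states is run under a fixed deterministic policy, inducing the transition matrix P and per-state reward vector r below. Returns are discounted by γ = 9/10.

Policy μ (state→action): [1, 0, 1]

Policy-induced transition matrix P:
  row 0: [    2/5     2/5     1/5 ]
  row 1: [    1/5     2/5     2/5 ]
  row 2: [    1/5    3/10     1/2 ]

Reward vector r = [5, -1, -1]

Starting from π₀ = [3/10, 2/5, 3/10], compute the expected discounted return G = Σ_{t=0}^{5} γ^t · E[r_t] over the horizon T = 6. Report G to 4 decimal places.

G = 2.7086

t=0: π = [0.3000, 0.4000, 0.3000], E[r] = 0.8000, γ^t·E[r] = 0.800000, running G = 0.800000
t=1: π = [0.2600, 0.3700, 0.3700], E[r] = 0.5600, γ^t·E[r] = 0.504000, running G = 1.304000
t=2: π = [0.2520, 0.3630, 0.3850], E[r] = 0.5120, γ^t·E[r] = 0.414720, running G = 1.718720
t=3: π = [0.2504, 0.3615, 0.3881], E[r] = 0.5024, γ^t·E[r] = 0.366250, running G = 2.084970
t=4: π = [0.2501, 0.3612, 0.3887], E[r] = 0.5005, γ^t·E[r] = 0.328365, running G = 2.413335
t=5: π = [0.2500, 0.3611, 0.3889], E[r] = 0.5001, γ^t·E[r] = 0.295302, running G = 2.708636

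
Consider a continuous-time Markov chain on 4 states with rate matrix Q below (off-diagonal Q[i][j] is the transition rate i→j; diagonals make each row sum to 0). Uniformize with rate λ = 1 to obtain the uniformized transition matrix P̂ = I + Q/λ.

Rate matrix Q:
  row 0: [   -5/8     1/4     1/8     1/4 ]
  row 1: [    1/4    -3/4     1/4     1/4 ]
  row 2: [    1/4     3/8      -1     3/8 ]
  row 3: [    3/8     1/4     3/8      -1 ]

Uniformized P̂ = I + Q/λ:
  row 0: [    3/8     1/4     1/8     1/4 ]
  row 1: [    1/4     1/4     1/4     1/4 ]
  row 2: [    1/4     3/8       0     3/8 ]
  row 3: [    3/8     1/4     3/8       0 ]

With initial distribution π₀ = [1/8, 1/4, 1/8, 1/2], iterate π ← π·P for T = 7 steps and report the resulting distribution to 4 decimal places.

π = [0.3171, 0.2737, 0.1905, 0.2188]

t=0: π = [0.1250, 0.2500, 0.1250, 0.5000]
t=1: π = [0.3281, 0.2656, 0.2656, 0.1406]
t=2: π = [0.3086, 0.2832, 0.1602, 0.2480]
t=3: π = [0.3196, 0.2700, 0.2024, 0.2080]
t=4: π = [0.3159, 0.2753, 0.1855, 0.2233]
t=5: π = [0.3174, 0.2732, 0.1921, 0.2174]
t=6: π = [0.3168, 0.2740, 0.1895, 0.2197]
t=7: π = [0.3171, 0.2737, 0.1905, 0.2188]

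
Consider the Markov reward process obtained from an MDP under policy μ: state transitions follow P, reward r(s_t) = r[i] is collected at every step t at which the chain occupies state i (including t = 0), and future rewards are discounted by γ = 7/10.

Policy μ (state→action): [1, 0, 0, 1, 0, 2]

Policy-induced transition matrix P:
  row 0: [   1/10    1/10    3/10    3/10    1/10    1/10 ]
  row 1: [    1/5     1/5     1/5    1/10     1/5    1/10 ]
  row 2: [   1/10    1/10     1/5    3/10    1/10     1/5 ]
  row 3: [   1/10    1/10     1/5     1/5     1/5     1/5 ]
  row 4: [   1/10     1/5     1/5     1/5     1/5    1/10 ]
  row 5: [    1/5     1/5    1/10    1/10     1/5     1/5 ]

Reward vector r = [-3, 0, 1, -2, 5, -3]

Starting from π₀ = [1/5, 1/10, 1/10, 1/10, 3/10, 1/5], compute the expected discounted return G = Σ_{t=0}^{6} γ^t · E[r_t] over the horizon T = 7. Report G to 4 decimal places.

t=0: π = [0.2000, 0.1000, 0.1000, 0.1000, 0.3000, 0.2000], E[r] = 0.2000, γ^t·E[r] = 0.200000, running G = 0.200000
t=1: π = [0.1300, 0.1600, 0.2000, 0.2000, 0.1700, 0.1400], E[r] = -0.1600, γ^t·E[r] = -0.112000, running G = 0.088000
t=2: π = [0.1300, 0.1470, 0.1990, 0.2030, 0.1670, 0.1540], E[r] = -0.2240, γ^t·E[r] = -0.109760, running G = -0.021760
t=3: π = [0.1301, 0.1468, 0.1976, 0.2028, 0.1671, 0.1556], E[r] = -0.2296, γ^t·E[r] = -0.078753, running G = -0.100513
t=4: π = [0.1302, 0.1470, 0.1975, 0.2025, 0.1672, 0.1556], E[r] = -0.2290, γ^t·E[r] = -0.054978, running G = -0.155491
t=5: π = [0.1303, 0.1470, 0.1975, 0.2025, 0.1672, 0.1556], E[r] = -0.2288, γ^t·E[r] = -0.038462, running G = -0.193953
t=6: π = [0.1303, 0.1470, 0.1975, 0.2025, 0.1672, 0.1556], E[r] = -0.2288, γ^t·E[r] = -0.026924, running G = -0.220877

G = -0.2209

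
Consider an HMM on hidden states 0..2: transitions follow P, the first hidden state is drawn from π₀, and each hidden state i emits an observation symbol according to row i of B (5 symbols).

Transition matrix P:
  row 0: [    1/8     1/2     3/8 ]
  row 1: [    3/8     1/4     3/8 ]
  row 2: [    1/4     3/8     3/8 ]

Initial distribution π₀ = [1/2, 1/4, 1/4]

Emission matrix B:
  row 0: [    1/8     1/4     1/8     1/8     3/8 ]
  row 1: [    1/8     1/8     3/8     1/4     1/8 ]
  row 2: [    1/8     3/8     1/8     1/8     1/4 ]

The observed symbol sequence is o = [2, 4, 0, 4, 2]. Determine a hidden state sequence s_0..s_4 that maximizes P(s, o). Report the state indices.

path = [1, 0, 1, 0, 1]

t=0: δ = [6.250e-02, 9.375e-02, 3.125e-02]  (obs o_0=2)
t=1: δ = [1.318e-02, 3.906e-03, 8.789e-03]  ψ = [1, 0, 1]  (obs o_1=4)
t=2: δ = [2.747e-04, 8.240e-04, 6.180e-04]  ψ = [2, 0, 0]  (obs o_2=0)
t=3: δ = [1.159e-04, 2.897e-05, 7.725e-05]  ψ = [1, 2, 1]  (obs o_3=4)
t=4: δ = [2.414e-06, 2.173e-05, 5.431e-06]  ψ = [2, 0, 0]  (obs o_4=2)
backtrack: best end state = 1; path = [1, 0, 1, 0, 1]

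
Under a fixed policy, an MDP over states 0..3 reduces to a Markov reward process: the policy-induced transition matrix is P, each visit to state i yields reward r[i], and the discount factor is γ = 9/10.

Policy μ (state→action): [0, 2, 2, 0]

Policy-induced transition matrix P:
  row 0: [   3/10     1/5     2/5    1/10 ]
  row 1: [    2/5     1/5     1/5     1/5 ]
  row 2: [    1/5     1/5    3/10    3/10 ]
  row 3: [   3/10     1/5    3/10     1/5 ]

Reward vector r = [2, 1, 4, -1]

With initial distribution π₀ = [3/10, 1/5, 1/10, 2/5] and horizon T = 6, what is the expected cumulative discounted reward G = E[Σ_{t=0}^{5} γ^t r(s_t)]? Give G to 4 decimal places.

t=0: π = [0.3000, 0.2000, 0.1000, 0.4000], E[r] = 0.8000, γ^t·E[r] = 0.800000, running G = 0.800000
t=1: π = [0.3100, 0.2000, 0.3100, 0.1800], E[r] = 1.8800, γ^t·E[r] = 1.692000, running G = 2.492000
t=2: π = [0.2890, 0.2000, 0.3110, 0.2000], E[r] = 1.8220, γ^t·E[r] = 1.475820, running G = 3.967820
t=3: π = [0.2889, 0.2000, 0.3089, 0.2022], E[r] = 1.8112, γ^t·E[r] = 1.320365, running G = 5.288185
t=4: π = [0.2891, 0.2000, 0.3089, 0.2020], E[r] = 1.8118, γ^t·E[r] = 1.188709, running G = 6.476894
t=5: π = [0.2891, 0.2000, 0.3089, 0.2020], E[r] = 1.8119, γ^t·E[r] = 1.069902, running G = 7.546795

G = 7.5468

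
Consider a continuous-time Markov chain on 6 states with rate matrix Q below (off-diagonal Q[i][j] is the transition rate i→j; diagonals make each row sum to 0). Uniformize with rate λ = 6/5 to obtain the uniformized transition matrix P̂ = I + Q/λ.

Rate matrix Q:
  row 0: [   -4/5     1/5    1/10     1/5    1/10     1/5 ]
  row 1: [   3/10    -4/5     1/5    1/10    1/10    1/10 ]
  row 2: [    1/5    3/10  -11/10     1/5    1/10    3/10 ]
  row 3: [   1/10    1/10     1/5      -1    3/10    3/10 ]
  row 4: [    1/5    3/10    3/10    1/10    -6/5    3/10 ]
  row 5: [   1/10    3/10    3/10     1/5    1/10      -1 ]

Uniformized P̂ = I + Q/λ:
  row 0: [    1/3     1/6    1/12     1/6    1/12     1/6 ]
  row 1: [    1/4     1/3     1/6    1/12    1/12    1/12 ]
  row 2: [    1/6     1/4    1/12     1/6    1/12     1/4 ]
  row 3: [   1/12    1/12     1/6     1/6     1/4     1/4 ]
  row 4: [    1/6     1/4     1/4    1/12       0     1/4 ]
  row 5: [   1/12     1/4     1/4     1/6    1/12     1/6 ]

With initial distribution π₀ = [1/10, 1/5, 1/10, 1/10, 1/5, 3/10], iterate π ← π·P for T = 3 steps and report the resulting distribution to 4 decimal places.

π = [0.1909, 0.2306, 0.1610, 0.1389, 0.0984, 0.1803]

t=0: π = [0.1000, 0.2000, 0.1000, 0.1000, 0.2000, 0.3000]
t=1: π = [0.1667, 0.2417, 0.1917, 0.1333, 0.0833, 0.1833]
t=2: π = [0.1882, 0.2340, 0.1590, 0.1396, 0.0986, 0.1806]
t=3: π = [0.1909, 0.2306, 0.1610, 0.1389, 0.0984, 0.1803]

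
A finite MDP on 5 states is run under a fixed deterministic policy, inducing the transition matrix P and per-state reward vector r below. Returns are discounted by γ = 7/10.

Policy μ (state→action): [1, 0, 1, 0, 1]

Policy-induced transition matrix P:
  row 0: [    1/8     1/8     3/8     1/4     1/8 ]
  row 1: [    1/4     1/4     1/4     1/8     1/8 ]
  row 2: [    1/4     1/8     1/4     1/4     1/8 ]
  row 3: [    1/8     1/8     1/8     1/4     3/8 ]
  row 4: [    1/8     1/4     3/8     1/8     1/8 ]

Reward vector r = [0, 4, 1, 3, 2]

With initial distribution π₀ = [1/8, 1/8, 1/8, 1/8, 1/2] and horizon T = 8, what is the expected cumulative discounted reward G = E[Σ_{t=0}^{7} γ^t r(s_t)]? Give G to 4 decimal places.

G = 6.1187

t=0: π = [0.1250, 0.1250, 0.1250, 0.1250, 0.5000], E[r] = 2.0000, γ^t·E[r] = 2.000000, running G = 2.000000
t=1: π = [0.1563, 0.2031, 0.3125, 0.1719, 0.1563], E[r] = 1.9531, γ^t·E[r] = 1.367188, running G = 3.367188
t=2: π = [0.1895, 0.1699, 0.2676, 0.2051, 0.1680], E[r] = 1.8984, γ^t·E[r] = 0.930234, running G = 4.297422
t=3: π = [0.1797, 0.1672, 0.2690, 0.2078, 0.1763], E[r] = 1.9138, γ^t·E[r] = 0.656440, running G = 4.953862
t=4: π = [0.1795, 0.1679, 0.2685, 0.2071, 0.1769], E[r] = 1.9153, γ^t·E[r] = 0.459874, running G = 5.413736
t=5: π = [0.1796, 0.1681, 0.2687, 0.2069, 0.1768], E[r] = 1.9153, γ^t·E[r] = 0.321907, running G = 5.735643
t=6: π = [0.1796, 0.1681, 0.2687, 0.2069, 0.1767], E[r] = 1.9152, γ^t·E[r] = 0.225325, running G = 5.960968
t=7: π = [0.1796, 0.1681, 0.2687, 0.2069, 0.1767], E[r] = 1.9152, γ^t·E[r] = 0.157727, running G = 6.118696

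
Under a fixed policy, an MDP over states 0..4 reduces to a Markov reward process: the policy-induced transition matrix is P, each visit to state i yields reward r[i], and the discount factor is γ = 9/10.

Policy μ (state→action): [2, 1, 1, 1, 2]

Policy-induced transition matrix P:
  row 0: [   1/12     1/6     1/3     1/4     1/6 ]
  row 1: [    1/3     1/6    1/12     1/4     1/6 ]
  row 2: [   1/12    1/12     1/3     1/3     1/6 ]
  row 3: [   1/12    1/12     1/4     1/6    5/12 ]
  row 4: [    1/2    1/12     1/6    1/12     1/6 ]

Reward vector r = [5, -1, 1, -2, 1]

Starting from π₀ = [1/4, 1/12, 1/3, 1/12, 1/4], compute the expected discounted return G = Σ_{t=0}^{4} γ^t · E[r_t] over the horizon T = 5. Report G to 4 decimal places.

G = 4.4364

t=0: π = [0.2500, 0.0833, 0.3333, 0.0833, 0.2500], E[r] = 1.5833, γ^t·E[r] = 1.583333, running G = 1.583333
t=1: π = [0.2083, 0.1111, 0.2639, 0.2292, 0.1875], E[r] = 0.9236, γ^t·E[r] = 0.831250, running G = 2.414583
t=2: π = [0.1892, 0.1100, 0.2552, 0.2216, 0.2240], E[r] = 0.8721, γ^t·E[r] = 0.706406, running G = 3.120990
t=3: π = [0.2041, 0.1083, 0.2500, 0.2155, 0.2221], E[r] = 0.9536, γ^t·E[r] = 0.695180, running G = 3.816169
t=4: π = [0.2029, 0.1094, 0.2513, 0.2159, 0.2205], E[r] = 0.9454, γ^t·E[r] = 0.620270, running G = 4.436439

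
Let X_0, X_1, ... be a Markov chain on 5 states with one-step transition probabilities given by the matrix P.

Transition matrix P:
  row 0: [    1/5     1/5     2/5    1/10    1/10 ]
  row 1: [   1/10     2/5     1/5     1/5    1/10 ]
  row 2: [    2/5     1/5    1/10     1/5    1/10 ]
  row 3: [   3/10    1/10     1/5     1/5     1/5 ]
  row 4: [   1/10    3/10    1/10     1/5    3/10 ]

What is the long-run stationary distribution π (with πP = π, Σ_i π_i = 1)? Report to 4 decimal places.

Balance equations π_j = Σ_i π_i·P[i][j]:
  π_0 = 1/5·π_0 + 1/10·π_1 + 2/5·π_2 + 3/10·π_3 + 1/10·π_4
  π_1 = 1/5·π_0 + 2/5·π_1 + 1/5·π_2 + 1/10·π_3 + 3/10·π_4
  π_2 = 2/5·π_0 + 1/5·π_1 + 1/10·π_2 + 1/5·π_3 + 1/10·π_4
  π_3 = 1/10·π_0 + 1/5·π_1 + 1/5·π_2 + 1/5·π_3 + 1/5·π_4
  normalize: π_0 + π_1 + π_2 + π_3 + π_4 = 1
Solving the linear system gives exactly π = [1676/7613, 1874/7613, 69/331, 1355/7613, 1121/7613].

π = [0.2201, 0.2462, 0.2085, 0.1780, 0.1472]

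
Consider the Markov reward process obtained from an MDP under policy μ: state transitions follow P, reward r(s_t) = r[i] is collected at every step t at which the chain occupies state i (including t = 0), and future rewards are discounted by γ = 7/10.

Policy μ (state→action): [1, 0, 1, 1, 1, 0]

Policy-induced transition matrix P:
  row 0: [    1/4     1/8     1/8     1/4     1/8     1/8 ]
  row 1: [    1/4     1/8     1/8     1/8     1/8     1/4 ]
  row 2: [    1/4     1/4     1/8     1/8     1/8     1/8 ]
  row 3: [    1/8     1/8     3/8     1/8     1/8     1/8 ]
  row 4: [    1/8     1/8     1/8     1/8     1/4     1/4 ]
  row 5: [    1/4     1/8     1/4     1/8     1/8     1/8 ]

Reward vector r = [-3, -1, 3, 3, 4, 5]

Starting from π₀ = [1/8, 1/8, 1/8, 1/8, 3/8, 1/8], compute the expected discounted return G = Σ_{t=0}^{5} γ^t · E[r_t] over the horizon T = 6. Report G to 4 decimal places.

t=0: π = [0.1250, 0.1250, 0.1250, 0.1250, 0.3750, 0.1250], E[r] = 2.3750, γ^t·E[r] = 2.375000, running G = 2.375000
t=1: π = [0.1875, 0.1406, 0.1719, 0.1406, 0.1719, 0.1875], E[r] = 1.8594, γ^t·E[r] = 1.301563, running G = 3.676563
t=2: π = [0.2109, 0.1465, 0.1836, 0.1484, 0.1465, 0.1641], E[r] = 1.6230, γ^t·E[r] = 0.795293, running G = 4.471855
t=3: π = [0.2131, 0.1479, 0.1826, 0.1514, 0.1433, 0.1616], E[r] = 1.5959, γ^t·E[r] = 0.547410, running G = 5.019265
t=4: π = [0.2132, 0.1478, 0.1830, 0.1516, 0.1429, 0.1614], E[r] = 1.5954, γ^t·E[r] = 0.383062, running G = 5.402328
t=5: π = [0.2132, 0.1479, 0.1831, 0.1516, 0.1429, 0.1613], E[r] = 1.5949, γ^t·E[r] = 0.268062, running G = 5.670390

G = 5.6704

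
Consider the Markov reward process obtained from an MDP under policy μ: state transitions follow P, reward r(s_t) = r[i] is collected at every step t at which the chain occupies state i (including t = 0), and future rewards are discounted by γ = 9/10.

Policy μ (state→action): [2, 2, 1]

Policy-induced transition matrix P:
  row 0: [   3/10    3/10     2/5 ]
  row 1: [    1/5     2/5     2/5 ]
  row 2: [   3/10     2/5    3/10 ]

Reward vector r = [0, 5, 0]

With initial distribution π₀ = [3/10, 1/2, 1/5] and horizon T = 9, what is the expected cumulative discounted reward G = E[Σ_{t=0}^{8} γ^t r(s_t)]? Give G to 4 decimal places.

t=0: π = [0.3000, 0.5000, 0.2000], E[r] = 2.5000, γ^t·E[r] = 2.500000, running G = 2.500000
t=1: π = [0.2500, 0.3700, 0.3800], E[r] = 1.8500, γ^t·E[r] = 1.665000, running G = 4.165000
t=2: π = [0.2630, 0.3750, 0.3620], E[r] = 1.8750, γ^t·E[r] = 1.518750, running G = 5.683750
t=3: π = [0.2625, 0.3737, 0.3638], E[r] = 1.8685, γ^t·E[r] = 1.362137, running G = 7.045887
t=4: π = [0.2626, 0.3738, 0.3636], E[r] = 1.8688, γ^t·E[r] = 1.226087, running G = 8.271973
t=5: π = [0.2626, 0.3737, 0.3636], E[r] = 1.8687, γ^t·E[r] = 1.103440, running G = 9.375413
t=6: π = [0.2626, 0.3737, 0.3636], E[r] = 1.8687, γ^t·E[r] = 0.993097, running G = 10.368510
t=7: π = [0.2626, 0.3737, 0.3636], E[r] = 1.8687, γ^t·E[r] = 0.893787, running G = 11.262297
t=8: π = [0.2626, 0.3737, 0.3636], E[r] = 1.8687, γ^t·E[r] = 0.804408, running G = 12.066706

G = 12.0667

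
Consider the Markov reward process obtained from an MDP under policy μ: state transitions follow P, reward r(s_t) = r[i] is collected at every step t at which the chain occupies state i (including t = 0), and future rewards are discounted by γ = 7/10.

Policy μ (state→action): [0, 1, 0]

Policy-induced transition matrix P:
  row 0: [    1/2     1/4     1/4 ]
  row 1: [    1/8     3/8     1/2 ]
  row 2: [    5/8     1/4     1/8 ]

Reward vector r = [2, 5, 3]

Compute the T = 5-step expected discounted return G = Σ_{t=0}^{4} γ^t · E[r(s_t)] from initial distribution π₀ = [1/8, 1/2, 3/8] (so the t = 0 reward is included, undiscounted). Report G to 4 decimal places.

G = 9.5398

t=0: π = [0.1250, 0.5000, 0.3750], E[r] = 3.8750, γ^t·E[r] = 3.875000, running G = 3.875000
t=1: π = [0.3594, 0.3125, 0.3281], E[r] = 3.2656, γ^t·E[r] = 2.285938, running G = 6.160938
t=2: π = [0.4238, 0.2891, 0.2871], E[r] = 3.1543, γ^t·E[r] = 1.545605, running G = 7.706543
t=3: π = [0.4275, 0.2861, 0.2864], E[r] = 3.1448, γ^t·E[r] = 1.078658, running G = 8.785201
t=4: π = [0.4285, 0.2858, 0.2857], E[r] = 3.1430, γ^t·E[r] = 0.754643, running G = 9.539844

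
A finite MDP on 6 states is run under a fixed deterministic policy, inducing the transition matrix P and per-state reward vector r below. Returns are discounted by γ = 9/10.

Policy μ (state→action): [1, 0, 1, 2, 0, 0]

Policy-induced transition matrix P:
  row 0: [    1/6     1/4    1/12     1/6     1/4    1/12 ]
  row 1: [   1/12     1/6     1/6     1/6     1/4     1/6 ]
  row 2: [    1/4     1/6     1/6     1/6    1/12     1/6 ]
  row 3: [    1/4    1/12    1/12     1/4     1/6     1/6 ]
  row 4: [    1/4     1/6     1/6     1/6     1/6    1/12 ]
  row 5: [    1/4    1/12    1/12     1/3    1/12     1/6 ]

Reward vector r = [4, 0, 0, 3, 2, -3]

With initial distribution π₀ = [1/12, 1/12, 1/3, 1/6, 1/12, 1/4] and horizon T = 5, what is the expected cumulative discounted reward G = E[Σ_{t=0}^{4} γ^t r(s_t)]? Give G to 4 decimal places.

t=0: π = [0.0833, 0.0833, 0.3333, 0.1667, 0.0833, 0.2500], E[r] = 0.2500, γ^t·E[r] = 0.250000, running G = 0.250000
t=1: π = [0.2292, 0.1389, 0.1250, 0.2222, 0.1319, 0.1528], E[r] = 1.3889, γ^t·E[r] = 1.250000, running G = 1.500000
t=2: π = [0.2078, 0.1545, 0.1163, 0.2106, 0.1742, 0.1366], E[r] = 1.4016, γ^t·E[r] = 1.135313, running G = 2.635313
t=3: π = [0.2069, 0.1550, 0.1204, 0.2070, 0.1758, 0.1348], E[r] = 1.3957, γ^t·E[r] = 1.017492, running G = 3.652805
t=4: π = [0.2069, 0.1554, 0.1209, 0.2064, 0.1756, 0.1348], E[r] = 1.3936, γ^t·E[r] = 0.914356, running G = 4.567161

G = 4.5672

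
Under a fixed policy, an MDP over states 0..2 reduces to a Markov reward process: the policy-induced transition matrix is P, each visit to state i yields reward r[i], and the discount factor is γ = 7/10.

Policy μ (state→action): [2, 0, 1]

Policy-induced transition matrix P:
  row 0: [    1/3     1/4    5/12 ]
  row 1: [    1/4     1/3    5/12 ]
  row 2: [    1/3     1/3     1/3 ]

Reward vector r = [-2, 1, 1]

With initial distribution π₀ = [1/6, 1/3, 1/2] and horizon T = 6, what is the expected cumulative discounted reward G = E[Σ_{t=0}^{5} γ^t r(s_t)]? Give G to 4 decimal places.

t=0: π = [0.1667, 0.3333, 0.5000], E[r] = 0.5000, γ^t·E[r] = 0.500000, running G = 0.500000
t=1: π = [0.3056, 0.3194, 0.3750], E[r] = 0.0833, γ^t·E[r] = 0.058333, running G = 0.558333
t=2: π = [0.3067, 0.3079, 0.3854], E[r] = 0.0799, γ^t·E[r] = 0.039132, running G = 0.597465
t=3: π = [0.3077, 0.3078, 0.3845], E[r] = 0.0770, γ^t·E[r] = 0.026400, running G = 0.623865
t=4: π = [0.3077, 0.3077, 0.3846], E[r] = 0.0769, γ^t·E[r] = 0.018474, running G = 0.642339
t=5: π = [0.3077, 0.3077, 0.3846], E[r] = 0.0769, γ^t·E[r] = 0.012929, running G = 0.655268

G = 0.6553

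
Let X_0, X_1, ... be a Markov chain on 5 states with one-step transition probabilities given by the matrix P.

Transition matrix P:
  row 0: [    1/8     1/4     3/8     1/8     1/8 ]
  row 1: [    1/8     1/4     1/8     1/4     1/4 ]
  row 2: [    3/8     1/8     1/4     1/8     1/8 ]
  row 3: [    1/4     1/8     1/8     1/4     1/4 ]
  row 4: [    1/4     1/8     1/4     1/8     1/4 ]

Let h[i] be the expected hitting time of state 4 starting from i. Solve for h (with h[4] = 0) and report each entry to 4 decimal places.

First-step conditioning: h[4] = 0; for i ≠ 4, h[i] = 1 + Σ_k P[i][k]·h[k].
  h[0] = 1 + 1/8·h[0] + 1/4·h[1] + 3/8·h[2] + 1/8·h[3]
  h[1] = 1 + 1/8·h[0] + 1/4·h[1] + 1/8·h[2] + 1/4·h[3]
  h[2] = 1 + 3/8·h[0] + 1/8·h[1] + 1/4·h[2] + 1/8·h[3]
  h[3] = 1 + 1/4·h[0] + 1/8·h[1] + 1/8·h[2] + 1/4·h[3]
Solving the 4×4 linear system over states ≠ 4 gives exactly h = [497/85, 5, 101/17, 434/85, 0] (h[4] = 0 is the target).

h = [5.8471, 5.0000, 5.9412, 5.1059, 0.0000]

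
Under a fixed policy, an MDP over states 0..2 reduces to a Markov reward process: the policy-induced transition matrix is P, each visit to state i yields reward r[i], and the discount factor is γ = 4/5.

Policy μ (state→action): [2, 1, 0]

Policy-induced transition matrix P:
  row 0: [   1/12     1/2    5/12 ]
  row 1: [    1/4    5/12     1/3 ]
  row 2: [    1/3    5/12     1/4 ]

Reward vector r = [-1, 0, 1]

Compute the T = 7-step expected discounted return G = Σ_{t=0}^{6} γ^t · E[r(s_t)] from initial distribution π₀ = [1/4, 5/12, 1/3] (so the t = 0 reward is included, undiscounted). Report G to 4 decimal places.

G = 0.3455

t=0: π = [0.2500, 0.4167, 0.3333], E[r] = 0.0833, γ^t·E[r] = 0.083333, running G = 0.083333
t=1: π = [0.2361, 0.4375, 0.3264], E[r] = 0.0903, γ^t·E[r] = 0.072222, running G = 0.155556
t=2: π = [0.2378, 0.4363, 0.3258], E[r] = 0.0880, γ^t·E[r] = 0.056296, running G = 0.211852
t=3: π = [0.2375, 0.4365, 0.3260], E[r] = 0.0885, γ^t·E[r] = 0.045309, running G = 0.257160
t=4: π = [0.2376, 0.4365, 0.3260], E[r] = 0.0884, γ^t·E[r] = 0.036199, running G = 0.293360
t=5: π = [0.2376, 0.4365, 0.3260], E[r] = 0.0884, γ^t·E[r] = 0.028968, running G = 0.322327
t=6: π = [0.2376, 0.4365, 0.3260], E[r] = 0.0884, γ^t·E[r] = 0.023173, running G = 0.345500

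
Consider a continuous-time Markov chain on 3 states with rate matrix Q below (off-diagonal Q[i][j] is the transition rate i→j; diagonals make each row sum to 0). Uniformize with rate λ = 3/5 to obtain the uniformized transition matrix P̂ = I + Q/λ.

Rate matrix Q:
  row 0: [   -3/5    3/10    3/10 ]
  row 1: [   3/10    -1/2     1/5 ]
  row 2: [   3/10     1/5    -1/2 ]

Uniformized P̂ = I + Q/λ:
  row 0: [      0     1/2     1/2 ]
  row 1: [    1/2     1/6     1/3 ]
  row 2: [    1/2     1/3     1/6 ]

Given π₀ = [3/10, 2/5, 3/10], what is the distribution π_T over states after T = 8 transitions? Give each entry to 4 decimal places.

π = [0.3332, 0.3334, 0.3334]

t=0: π = [0.3000, 0.4000, 0.3000]
t=1: π = [0.3500, 0.3167, 0.3333]
t=2: π = [0.3250, 0.3389, 0.3361]
t=3: π = [0.3375, 0.3310, 0.3315]
t=4: π = [0.3313, 0.3344, 0.3343]
t=5: π = [0.3344, 0.3328, 0.3328]
t=6: π = [0.3328, 0.3336, 0.3336]
t=7: π = [0.3336, 0.3332, 0.3332]
t=8: π = [0.3332, 0.3334, 0.3334]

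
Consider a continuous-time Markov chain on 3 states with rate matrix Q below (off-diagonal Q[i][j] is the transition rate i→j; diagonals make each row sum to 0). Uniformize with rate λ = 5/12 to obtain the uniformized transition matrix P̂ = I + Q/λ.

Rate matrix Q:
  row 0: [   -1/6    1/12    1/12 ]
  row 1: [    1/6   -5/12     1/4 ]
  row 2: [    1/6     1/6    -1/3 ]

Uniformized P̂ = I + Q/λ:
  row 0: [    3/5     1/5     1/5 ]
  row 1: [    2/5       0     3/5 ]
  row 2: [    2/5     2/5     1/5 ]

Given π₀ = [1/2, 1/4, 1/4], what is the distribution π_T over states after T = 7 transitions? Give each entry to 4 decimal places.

π = [0.5000, 0.2142, 0.2858]

t=0: π = [0.5000, 0.2500, 0.2500]
t=1: π = [0.5000, 0.2000, 0.3000]
t=2: π = [0.5000, 0.2200, 0.2800]
t=3: π = [0.5000, 0.2120, 0.2880]
t=4: π = [0.5000, 0.2152, 0.2848]
t=5: π = [0.5000, 0.2139, 0.2861]
t=6: π = [0.5000, 0.2144, 0.2856]
t=7: π = [0.5000, 0.2142, 0.2858]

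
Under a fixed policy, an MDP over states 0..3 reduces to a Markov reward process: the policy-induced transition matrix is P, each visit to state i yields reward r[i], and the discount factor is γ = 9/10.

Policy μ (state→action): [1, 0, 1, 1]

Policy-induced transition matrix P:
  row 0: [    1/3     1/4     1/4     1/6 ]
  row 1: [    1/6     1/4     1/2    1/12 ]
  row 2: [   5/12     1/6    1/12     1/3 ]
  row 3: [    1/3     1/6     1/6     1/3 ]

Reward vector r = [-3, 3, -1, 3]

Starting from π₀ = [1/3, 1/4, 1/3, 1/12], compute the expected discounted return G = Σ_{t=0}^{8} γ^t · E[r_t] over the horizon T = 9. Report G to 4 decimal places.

t=0: π = [0.3333, 0.2500, 0.3333, 0.0833], E[r] = -0.3333, γ^t·E[r] = -0.333333, running G = -0.333333
t=1: π = [0.3194, 0.2153, 0.2500, 0.2153], E[r] = 0.0833, γ^t·E[r] = 0.075000, running G = -0.258333
t=2: π = [0.3183, 0.2112, 0.2442, 0.2263], E[r] = 0.1134, γ^t·E[r] = 0.091875, running G = -0.166458
t=3: π = [0.3185, 0.2108, 0.2432, 0.2275], E[r] = 0.1161, γ^t·E[r] = 0.084656, running G = -0.081802
t=4: π = [0.3185, 0.2108, 0.2432, 0.2276], E[r] = 0.1164, γ^t·E[r] = 0.076349, running G = -0.005453
t=5: π = [0.3185, 0.2108, 0.2432, 0.2276], E[r] = 0.1164, γ^t·E[r] = 0.068724, running G = 0.063271
t=6: π = [0.3185, 0.2108, 0.2432, 0.2276], E[r] = 0.1164, γ^t·E[r] = 0.061853, running G = 0.125124
t=7: π = [0.3185, 0.2108, 0.2432, 0.2276], E[r] = 0.1164, γ^t·E[r] = 0.055667, running G = 0.180791
t=8: π = [0.3185, 0.2108, 0.2432, 0.2276], E[r] = 0.1164, γ^t·E[r] = 0.050101, running G = 0.230892

G = 0.2309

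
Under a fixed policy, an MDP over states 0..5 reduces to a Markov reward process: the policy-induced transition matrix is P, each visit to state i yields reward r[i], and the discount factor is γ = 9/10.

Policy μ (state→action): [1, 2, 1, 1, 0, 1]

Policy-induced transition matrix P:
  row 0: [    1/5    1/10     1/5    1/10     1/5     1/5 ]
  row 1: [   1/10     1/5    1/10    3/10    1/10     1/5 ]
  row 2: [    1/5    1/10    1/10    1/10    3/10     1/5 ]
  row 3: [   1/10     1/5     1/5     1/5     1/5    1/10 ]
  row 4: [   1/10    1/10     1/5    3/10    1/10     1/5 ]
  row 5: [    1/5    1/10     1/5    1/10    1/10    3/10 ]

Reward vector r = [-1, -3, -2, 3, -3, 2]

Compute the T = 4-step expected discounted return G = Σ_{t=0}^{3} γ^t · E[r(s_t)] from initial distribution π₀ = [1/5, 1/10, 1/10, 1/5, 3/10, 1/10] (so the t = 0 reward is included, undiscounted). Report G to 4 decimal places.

t=0: π = [0.2000, 0.1000, 0.1000, 0.2000, 0.3000, 0.1000], E[r] = -0.8000, γ^t·E[r] = -0.800000, running G = -0.800000
t=1: π = [0.1400, 0.1300, 0.1800, 0.2000, 0.1600, 0.1900], E[r] = -0.3900, γ^t·E[r] = -0.351000, running G = -1.151000
t=2: π = [0.1510, 0.1330, 0.1690, 0.1780, 0.1700, 0.1990], E[r] = -0.4660, γ^t·E[r] = -0.377460, running G = -1.528460
t=3: π = [0.1519, 0.1311, 0.1698, 0.1784, 0.1667, 0.2021], E[r] = -0.4455, γ^t·E[r] = -0.324770, running G = -1.853230

G = -1.8532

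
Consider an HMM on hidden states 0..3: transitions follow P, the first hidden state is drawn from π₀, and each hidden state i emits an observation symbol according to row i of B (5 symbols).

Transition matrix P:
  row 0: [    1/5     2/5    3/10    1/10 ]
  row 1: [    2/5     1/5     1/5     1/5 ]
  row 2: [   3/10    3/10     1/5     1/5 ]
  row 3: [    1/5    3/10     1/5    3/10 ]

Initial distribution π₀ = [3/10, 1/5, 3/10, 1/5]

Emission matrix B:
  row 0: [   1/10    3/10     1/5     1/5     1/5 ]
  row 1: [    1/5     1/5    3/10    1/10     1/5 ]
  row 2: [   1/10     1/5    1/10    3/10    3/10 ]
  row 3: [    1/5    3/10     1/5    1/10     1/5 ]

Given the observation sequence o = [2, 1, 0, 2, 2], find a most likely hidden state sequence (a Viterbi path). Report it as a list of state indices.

path = [1, 0, 1, 0, 1]

t=0: δ = [6.000e-02, 6.000e-02, 3.000e-02, 4.000e-02]  (obs o_0=2)
t=1: δ = [7.200e-03, 4.800e-03, 3.600e-03, 3.600e-03]  ψ = [1, 0, 0, 1]  (obs o_1=1)
t=2: δ = [1.920e-04, 5.760e-04, 2.160e-04, 2.160e-04]  ψ = [1, 0, 0, 3]  (obs o_2=0)
t=3: δ = [4.608e-05, 3.456e-05, 1.152e-05, 2.304e-05]  ψ = [1, 1, 1, 1]  (obs o_3=2)
t=4: δ = [2.765e-06, 5.530e-06, 1.382e-06, 1.382e-06]  ψ = [1, 0, 0, 1]  (obs o_4=2)
backtrack: best end state = 1; path = [1, 0, 1, 0, 1]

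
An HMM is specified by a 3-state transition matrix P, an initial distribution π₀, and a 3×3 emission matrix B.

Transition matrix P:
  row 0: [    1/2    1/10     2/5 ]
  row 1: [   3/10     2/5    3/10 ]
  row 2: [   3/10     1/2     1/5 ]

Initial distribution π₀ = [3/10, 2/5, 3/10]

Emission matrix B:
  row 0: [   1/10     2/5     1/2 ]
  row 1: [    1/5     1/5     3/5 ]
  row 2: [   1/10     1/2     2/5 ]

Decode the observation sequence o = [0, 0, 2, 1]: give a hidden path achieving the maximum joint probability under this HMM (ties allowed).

path = [1, 1, 1, 2]

t=0: δ = [3.000e-02, 8.000e-02, 3.000e-02]  (obs o_0=0)
t=1: δ = [2.400e-03, 6.400e-03, 2.400e-03]  ψ = [1, 1, 1]  (obs o_1=0)
t=2: δ = [9.600e-04, 1.536e-03, 7.680e-04]  ψ = [1, 1, 1]  (obs o_2=2)
t=3: δ = [1.920e-04, 1.229e-04, 2.304e-04]  ψ = [0, 1, 1]  (obs o_3=1)
backtrack: best end state = 2; path = [1, 1, 1, 2]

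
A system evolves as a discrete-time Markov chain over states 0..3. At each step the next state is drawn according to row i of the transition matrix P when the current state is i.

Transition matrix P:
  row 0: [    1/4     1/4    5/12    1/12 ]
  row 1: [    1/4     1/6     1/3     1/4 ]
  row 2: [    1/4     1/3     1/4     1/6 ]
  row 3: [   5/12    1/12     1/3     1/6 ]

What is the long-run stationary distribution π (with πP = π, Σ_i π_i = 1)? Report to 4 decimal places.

π = [0.2771, 0.2310, 0.3290, 0.1628]

Balance equations π_j = Σ_i π_i·P[i][j]:
  π_0 = 1/4·π_0 + 1/4·π_1 + 1/4·π_2 + 5/12·π_3
  π_1 = 1/4·π_0 + 1/6·π_1 + 1/3·π_2 + 1/12·π_3
  π_2 = 5/12·π_0 + 1/3·π_1 + 1/4·π_2 + 1/3·π_3
  normalize: π_0 + π_1 + π_2 + π_3 = 1
Solving the linear system gives exactly π = [577/2082, 481/2082, 685/2082, 113/694].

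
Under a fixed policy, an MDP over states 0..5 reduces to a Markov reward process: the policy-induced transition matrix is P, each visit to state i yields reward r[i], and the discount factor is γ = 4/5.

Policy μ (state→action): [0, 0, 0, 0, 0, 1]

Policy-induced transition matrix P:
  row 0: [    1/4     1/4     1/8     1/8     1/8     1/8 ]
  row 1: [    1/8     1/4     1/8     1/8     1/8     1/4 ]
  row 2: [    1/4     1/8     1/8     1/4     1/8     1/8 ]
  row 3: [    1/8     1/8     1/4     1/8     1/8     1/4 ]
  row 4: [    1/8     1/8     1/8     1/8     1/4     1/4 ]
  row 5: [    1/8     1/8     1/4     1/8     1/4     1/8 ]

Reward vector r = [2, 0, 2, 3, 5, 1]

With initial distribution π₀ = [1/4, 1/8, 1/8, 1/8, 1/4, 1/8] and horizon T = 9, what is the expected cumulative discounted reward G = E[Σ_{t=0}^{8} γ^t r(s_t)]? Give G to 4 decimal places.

G = 9.5983

t=0: π = [0.2500, 0.1250, 0.1250, 0.1250, 0.2500, 0.1250], E[r] = 2.5000, γ^t·E[r] = 2.500000, running G = 2.500000
t=1: π = [0.1719, 0.1719, 0.1563, 0.1406, 0.1719, 0.1875], E[r] = 2.1250, γ^t·E[r] = 1.700000, running G = 4.200000
t=2: π = [0.1660, 0.1680, 0.1660, 0.1445, 0.1699, 0.1855], E[r] = 2.1328, γ^t·E[r] = 1.365000, running G = 5.565000
t=3: π = [0.1665, 0.1667, 0.1663, 0.1458, 0.1694, 0.1853], E[r] = 2.1353, γ^t·E[r] = 1.093250, running G = 6.658250
t=4: π = [0.1666, 0.1667, 0.1664, 0.1458, 0.1693, 0.1852], E[r] = 2.1353, γ^t·E[r] = 0.874600, running G = 7.532850
t=5: π = [0.1666, 0.1667, 0.1664, 0.1458, 0.1693, 0.1852], E[r] = 2.1352, γ^t·E[r] = 0.699673, running G = 8.232523
t=6: π = [0.1666, 0.1667, 0.1664, 0.1458, 0.1693, 0.1852], E[r] = 2.1352, γ^t·E[r] = 0.559733, running G = 8.792255
t=7: π = [0.1666, 0.1667, 0.1664, 0.1458, 0.1693, 0.1852], E[r] = 2.1352, γ^t·E[r] = 0.447785, running G = 9.240040
t=8: π = [0.1666, 0.1667, 0.1664, 0.1458, 0.1693, 0.1852], E[r] = 2.1352, γ^t·E[r] = 0.358228, running G = 9.598268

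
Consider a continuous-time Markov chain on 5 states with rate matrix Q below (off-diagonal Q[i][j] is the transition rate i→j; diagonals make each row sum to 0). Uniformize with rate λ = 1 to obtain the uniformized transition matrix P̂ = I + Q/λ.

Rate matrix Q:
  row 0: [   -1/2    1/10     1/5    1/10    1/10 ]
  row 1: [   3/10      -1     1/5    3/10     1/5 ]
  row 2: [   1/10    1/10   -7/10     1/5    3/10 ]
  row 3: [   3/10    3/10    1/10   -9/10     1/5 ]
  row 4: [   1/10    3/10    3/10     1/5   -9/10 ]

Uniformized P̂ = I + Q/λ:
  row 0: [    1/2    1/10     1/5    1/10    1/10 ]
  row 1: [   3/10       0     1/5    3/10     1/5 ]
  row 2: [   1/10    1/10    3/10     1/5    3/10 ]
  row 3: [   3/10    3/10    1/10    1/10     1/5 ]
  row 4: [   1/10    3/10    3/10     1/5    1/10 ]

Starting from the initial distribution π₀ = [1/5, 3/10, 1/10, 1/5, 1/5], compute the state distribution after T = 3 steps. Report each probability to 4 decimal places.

π = [0.2770, 0.1531, 0.2227, 0.1709, 0.1763]

t=0: π = [0.2000, 0.3000, 0.1000, 0.2000, 0.2000]
t=1: π = [0.2800, 0.1500, 0.2100, 0.1900, 0.1700]
t=2: π = [0.2800, 0.1570, 0.2190, 0.1680, 0.1760]
t=3: π = [0.2770, 0.1531, 0.2227, 0.1709, 0.1763]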